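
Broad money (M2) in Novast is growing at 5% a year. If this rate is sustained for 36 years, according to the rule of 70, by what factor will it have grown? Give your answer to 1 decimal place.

about 5.9 times

Doubles every ≈ 14.00 years (70/5).
36 years is 2.57 doublings; 2^2.57 ≈ 5.9×.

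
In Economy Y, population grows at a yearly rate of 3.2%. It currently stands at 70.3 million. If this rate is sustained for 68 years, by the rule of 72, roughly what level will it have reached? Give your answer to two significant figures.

≈ 570 million

Doubling time ≈ 72/3.2 = 22.50 years.
68 years is 68/22.50 ≈ 3.02 doublings, a factor of 2^3.02 ≈ 8.11.
70.3 × 8.11 ≈ 570 million.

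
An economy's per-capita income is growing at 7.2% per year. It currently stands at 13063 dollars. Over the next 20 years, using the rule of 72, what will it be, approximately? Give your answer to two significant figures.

around 52000 dollars

It doubles every 72/7.2 ≈ 10.00 years, so 20 years is 2.00 doublings.
2^2.00 ≈ 4.00; 13063 × 4.00 ≈ 52000 dollars.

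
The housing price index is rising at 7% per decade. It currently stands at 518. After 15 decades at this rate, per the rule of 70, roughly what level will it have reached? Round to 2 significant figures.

1500

Doubling time ≈ 70/7 = 10.00 decades.
15 decades is 15/10.00 ≈ 1.50 doublings, a factor of 2^1.50 ≈ 2.83.
518 × 2.83 ≈ 1500.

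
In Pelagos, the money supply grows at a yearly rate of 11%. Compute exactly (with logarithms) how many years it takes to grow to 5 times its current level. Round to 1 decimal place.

15.4 years

t = ln(5) / ln(1 + 0.11) = 1.6094 / 0.104360 ≈ 15.42.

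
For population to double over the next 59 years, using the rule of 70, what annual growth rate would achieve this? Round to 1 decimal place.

70 / 59 ≈ 1.19, so about 1.2% annually.

approximately 1.2% annually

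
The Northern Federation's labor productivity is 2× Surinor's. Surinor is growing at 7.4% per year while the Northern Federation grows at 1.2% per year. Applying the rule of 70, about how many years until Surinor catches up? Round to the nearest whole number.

The growth-rate gap is 7.4% − 1.2% = 6.2 percentage points.
So the ratio between them halves every 70/6.2 ≈ 11.29 years.
A 2× gap closes after 1 halving: 1 × 11.29 ≈ 11 years.

11 years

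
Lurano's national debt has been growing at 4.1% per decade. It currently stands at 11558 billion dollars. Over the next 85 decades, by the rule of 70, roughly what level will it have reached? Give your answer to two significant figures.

360000 billion dollars

Doubling time ≈ 70/4.1 = 17.07 decades.
85 decades is 85/17.07 ≈ 4.98 doublings, a factor of 2^4.98 ≈ 31.56.
11558 × 31.56 ≈ 360000 billion dollars.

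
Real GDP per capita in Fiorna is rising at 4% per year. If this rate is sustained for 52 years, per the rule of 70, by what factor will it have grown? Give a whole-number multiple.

70/4 ≈ 17.50 years per doubling.
52 years fits 3 doublings: 2^3 = 8.

about 8 times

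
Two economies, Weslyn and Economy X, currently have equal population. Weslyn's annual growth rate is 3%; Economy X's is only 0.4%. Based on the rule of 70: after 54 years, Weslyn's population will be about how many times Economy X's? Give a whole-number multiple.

roughly 4 times

Rate gap = 3% − 0.4% = 2.6 points.
The ratio doubles every 70/2.6 ≈ 26.92 years.
54/26.92 ≈ 2.01 doublings → ratio ≈ 2^2.01 ≈ 4.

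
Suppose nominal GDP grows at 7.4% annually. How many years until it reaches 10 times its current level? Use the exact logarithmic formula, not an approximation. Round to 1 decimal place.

32.3 years

t = ln(10) / ln(1 + 0.074) = 2.3026 / 0.071390 ≈ 32.25.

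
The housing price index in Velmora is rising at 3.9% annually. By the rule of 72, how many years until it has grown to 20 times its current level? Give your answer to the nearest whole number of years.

One doubling takes 72/3.9 = 18.46 years.
20× is log₂ 20 ≈ 4.32 doublings, so ≈ 4.32 × 18.46 = 80 years.

≈ 80 years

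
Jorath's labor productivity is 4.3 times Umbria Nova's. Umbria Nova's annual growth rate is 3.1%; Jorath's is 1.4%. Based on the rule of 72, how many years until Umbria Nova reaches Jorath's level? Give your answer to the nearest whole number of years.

89 years

The growth-rate gap is 3.1% − 1.4% = 1.7 percentage points.
So the ratio between them halves every 72/1.7 ≈ 42.35 years.
A 4.3 times gap takes log₂(4.3) ≈ 2.10 halvings to close: 2.10 × 42.35 ≈ 89 years.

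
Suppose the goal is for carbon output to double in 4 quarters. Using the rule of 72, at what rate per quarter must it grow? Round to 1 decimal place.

≈ 18.0%

72 / 4 ≈ 18.00, so about 18.0% per quarter.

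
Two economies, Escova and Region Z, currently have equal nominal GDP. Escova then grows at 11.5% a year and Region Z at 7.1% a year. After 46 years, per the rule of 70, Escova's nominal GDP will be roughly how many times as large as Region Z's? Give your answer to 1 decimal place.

Only the 4.4-point difference matters.
70/4.4 ≈ 15.91 years per doubling of the ratio; 46 years gives 2.89 doublings, so ≈ 7.4×.

7.4 times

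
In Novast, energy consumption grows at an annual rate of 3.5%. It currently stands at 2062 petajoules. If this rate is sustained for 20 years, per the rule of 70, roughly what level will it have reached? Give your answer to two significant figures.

4100 petajoules

It doubles every 70/3.5 ≈ 20.00 years, so 20 years is 1.00 doublings.
2^1.00 ≈ 2.00; 2062 × 2.00 ≈ 4100 petajoules.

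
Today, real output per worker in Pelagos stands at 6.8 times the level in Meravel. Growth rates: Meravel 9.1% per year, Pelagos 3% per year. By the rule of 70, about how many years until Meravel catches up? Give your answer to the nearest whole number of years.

The growth-rate gap is 9.1% − 3% = 6.1 percentage points.
So the ratio between them halves every 70/6.1 ≈ 11.48 years.
A 6.8 times gap takes log₂(6.8) ≈ 2.77 halvings to close: 2.77 × 11.48 ≈ 32 years.

≈ 32 years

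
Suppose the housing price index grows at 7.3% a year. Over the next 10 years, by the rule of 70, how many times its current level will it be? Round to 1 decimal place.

approximately 2.1 times

Doubles every ≈ 9.59 years (70/7.3).
10 years is 1.04 doublings; 2^1.04 ≈ 2.1×.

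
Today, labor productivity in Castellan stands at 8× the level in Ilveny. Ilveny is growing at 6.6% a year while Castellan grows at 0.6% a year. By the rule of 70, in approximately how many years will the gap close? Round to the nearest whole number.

about 35 years

What matters is the difference: 6 pp.
Rule of 70 on the gap: the ratio halves every 70/6 ≈ 11.67 years.
An 8× gap closes after 3 halvings: 3 × 11.67 ≈ 35 years.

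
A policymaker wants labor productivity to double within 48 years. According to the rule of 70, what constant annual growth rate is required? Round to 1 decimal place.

70 / 48 ≈ 1.46, so about 1.5% annually.

around 1.5% annually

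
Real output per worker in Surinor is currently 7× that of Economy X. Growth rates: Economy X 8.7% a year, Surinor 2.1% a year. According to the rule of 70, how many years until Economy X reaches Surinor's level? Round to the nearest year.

around 30 years

The growth-rate gap is 8.7% − 2.1% = 6.6 percentage points.
So the ratio between them halves every 70/6.6 ≈ 10.61 years.
A 7× gap takes log₂(7) ≈ 2.81 halvings to close: 2.81 × 10.61 ≈ 30 years.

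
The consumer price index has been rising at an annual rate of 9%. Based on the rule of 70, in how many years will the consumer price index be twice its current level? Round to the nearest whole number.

about 8 years

At 9%, doubling takes about 70/9 = 7.78 years.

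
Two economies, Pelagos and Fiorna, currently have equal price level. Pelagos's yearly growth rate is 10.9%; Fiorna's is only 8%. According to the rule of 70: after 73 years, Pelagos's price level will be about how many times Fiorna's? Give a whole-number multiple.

Only the 2.9-point difference matters.
70/2.9 ≈ 24.14 years per doubling of the ratio; 73 years gives 3.02 doublings, so ≈ 8×.

≈ 8 times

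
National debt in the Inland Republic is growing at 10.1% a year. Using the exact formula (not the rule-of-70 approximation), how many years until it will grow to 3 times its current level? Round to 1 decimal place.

t = ln(3) / ln(1 + 0.101) = 1.0986 / 0.096219 ≈ 11.42.

11.4 years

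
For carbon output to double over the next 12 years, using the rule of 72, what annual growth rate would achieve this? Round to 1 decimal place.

around 6.0%

72 / 12 ≈ 6.00, so about 6.0% annually.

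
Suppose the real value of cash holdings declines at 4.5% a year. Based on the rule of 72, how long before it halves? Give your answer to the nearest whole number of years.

The rule works in reverse for decay: 72/4.5 ≈ 16.00 years to halve.

roughly 16 years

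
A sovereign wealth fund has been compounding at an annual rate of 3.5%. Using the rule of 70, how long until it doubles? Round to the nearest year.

about 20 years

Doubling time ≈ 70 / 3.5 = 20.00 years.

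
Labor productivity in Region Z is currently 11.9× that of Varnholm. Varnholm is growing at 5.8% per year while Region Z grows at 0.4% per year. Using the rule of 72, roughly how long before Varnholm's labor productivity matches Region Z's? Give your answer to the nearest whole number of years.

What matters is the difference: 5.4 pp.
Rule of 72 on the gap: the ratio halves every 72/5.4 ≈ 13.33 years.
An 11.9× gap takes log₂(11.9) ≈ 3.57 halvings to close: 3.57 × 13.33 ≈ 48 years.

roughly 48 years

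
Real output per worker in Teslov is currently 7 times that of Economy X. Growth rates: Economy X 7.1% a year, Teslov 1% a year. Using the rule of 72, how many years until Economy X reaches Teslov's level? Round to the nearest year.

roughly 33 years

Economy X gains on Teslov at 7.1% − 1% = 6.1 points a year.
At that relative rate the gap halves every 72/6.1 ≈ 11.80 years.
A 7 times gap takes log₂(7) ≈ 2.81 halvings to close: 2.81 × 11.80 ≈ 33 years.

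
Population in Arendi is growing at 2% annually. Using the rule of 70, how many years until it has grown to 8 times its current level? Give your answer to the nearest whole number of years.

At 2% it doubles every 70/2 ≈ 35.00 years.
Getting to 8× needs 3 doublings: 3 × 35.00 ≈ 105 years.

roughly 105 years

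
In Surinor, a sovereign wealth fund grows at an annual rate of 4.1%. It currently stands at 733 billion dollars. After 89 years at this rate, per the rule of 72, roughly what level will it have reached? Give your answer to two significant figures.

approximately 25000 billion dollars

It doubles every 72/4.1 ≈ 17.56 years, so 89 years is 5.07 doublings.
2^5.07 ≈ 33.59; 733 × 33.59 ≈ 25000 billion dollars.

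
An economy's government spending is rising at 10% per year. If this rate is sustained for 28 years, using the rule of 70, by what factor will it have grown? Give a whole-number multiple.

Doubling time ≈ 70/10 = 7.00 years.
28/7.00 ≈ 4 doublings, so about 2^4 = 16×.

roughly 16 times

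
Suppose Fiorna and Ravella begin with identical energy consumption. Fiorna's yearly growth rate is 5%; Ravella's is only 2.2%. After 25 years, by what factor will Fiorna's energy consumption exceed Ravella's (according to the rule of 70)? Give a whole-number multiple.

Fiorna pulls ahead at 2.8 pp per year, so the ratio doubles every 70/2.8 ≈ 25.00 years.
In 25 years that's 1.00 doublings: 2^1.00 ≈ 2.

approximately 2 times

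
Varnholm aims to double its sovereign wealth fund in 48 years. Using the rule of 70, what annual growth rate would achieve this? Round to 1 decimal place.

70 / 48 ≈ 1.46, so about 1.5% annually.

≈ 1.5%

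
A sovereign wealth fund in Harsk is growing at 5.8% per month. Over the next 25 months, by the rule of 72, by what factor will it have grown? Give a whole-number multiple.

Doubling time ≈ 72/5.8 = 12.41 months.
25/12.41 ≈ 2 doublings, so about 2^2 = 4×.

around 4 times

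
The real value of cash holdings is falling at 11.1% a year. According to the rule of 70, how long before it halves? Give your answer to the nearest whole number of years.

roughly 6 years

Halving time ≈ 70 / 11.1 = 6.31 → 6 years.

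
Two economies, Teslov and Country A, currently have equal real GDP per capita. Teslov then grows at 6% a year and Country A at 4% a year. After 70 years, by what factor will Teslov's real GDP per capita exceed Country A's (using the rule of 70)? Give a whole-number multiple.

about 4 times

Rate gap = 6% − 4% = 2 points.
The ratio doubles every 70/2 ≈ 35.00 years.
70/35.00 ≈ 2.00 doublings → ratio ≈ 2^2.00 ≈ 4.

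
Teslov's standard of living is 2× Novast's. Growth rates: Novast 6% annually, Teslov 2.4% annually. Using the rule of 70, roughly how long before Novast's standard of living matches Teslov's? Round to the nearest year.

about 19 years

The growth-rate gap is 6% − 2.4% = 3.6 percentage points.
So the ratio between them halves every 70/3.6 ≈ 19.44 years.
A 2× gap closes after 1 halving: 1 × 19.44 ≈ 19 years.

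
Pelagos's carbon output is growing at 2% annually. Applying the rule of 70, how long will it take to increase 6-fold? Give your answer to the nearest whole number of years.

At 2% it doubles every 70/2 ≈ 35.00 years.
6× is log₂ 6 ≈ 2.58 doublings, so ≈ 2.58 × 35.00 = 90 years.

≈ 90 years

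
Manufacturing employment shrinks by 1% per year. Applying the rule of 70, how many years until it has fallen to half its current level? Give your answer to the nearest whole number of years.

Falling at 1%, it halves about every 70/1 = 70.00 years.

≈ 70 years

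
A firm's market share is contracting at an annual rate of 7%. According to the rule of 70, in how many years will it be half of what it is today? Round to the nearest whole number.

The rule works in reverse for decay: 70/7 ≈ 10.00 years to halve.

≈ 10 years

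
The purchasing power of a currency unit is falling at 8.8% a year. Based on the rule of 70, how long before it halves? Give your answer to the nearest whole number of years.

about 8 years

Falling at 8.8%, it halves about every 70/8.8 = 7.95 years.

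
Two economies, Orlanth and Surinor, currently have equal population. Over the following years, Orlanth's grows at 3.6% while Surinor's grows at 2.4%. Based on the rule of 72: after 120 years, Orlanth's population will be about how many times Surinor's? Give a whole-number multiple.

Rate gap = 3.6% − 2.4% = 1.2 points.
The ratio doubles every 72/1.2 ≈ 60.00 years.
120/60.00 ≈ 2.00 doublings → ratio ≈ 2^2.00 ≈ 4.

approximately 4 times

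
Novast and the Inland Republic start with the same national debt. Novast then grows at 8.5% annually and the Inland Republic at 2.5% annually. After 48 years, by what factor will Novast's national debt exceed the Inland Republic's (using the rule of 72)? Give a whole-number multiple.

≈ 16 times

Novast pulls ahead at 6 pp per year, so the ratio doubles every 72/6 ≈ 12.00 years.
In 48 years that's 4.00 doublings: 2^4.00 ≈ 16.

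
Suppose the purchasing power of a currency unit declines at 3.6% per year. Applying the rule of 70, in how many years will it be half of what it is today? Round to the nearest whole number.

around 19 years

Halving time ≈ 70 / 3.6 = 19.44 → 19 years.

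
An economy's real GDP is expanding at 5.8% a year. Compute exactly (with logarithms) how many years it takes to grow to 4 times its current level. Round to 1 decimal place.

24.6 years

t = ln(4) / ln(1 + 0.058) = 1.3863 / 0.056380 ≈ 24.59.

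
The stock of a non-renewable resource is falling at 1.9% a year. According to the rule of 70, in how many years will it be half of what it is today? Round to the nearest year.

The rule works in reverse for decay: 70/1.9 ≈ 36.84 years to halve.

37 years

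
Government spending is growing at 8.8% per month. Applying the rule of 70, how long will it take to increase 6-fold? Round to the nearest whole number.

21 months

One doubling takes 70/8.8 = 7.95 months.
6× is log₂ 6 ≈ 2.58 doublings, so ≈ 2.58 × 7.95 = 21 months.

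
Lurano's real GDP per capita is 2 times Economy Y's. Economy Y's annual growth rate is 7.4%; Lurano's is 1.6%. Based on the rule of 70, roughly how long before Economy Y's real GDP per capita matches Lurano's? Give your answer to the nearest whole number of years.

around 12 years

Economy Y gains on Lurano at 7.4% − 1.6% = 5.8 points a year.
At that relative rate the gap halves every 70/5.8 ≈ 12.07 years.
A 2 times gap closes after 1 halving: 1 × 12.07 ≈ 12 years.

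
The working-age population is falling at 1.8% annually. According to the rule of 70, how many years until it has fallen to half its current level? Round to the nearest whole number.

The rule works in reverse for decay: 70/1.8 ≈ 38.89 years to halve.

39 years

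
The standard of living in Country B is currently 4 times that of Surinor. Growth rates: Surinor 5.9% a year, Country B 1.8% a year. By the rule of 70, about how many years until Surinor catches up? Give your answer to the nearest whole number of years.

approximately 34 years

Surinor gains on Country B at 5.9% − 1.8% = 4.1 points a year.
At that relative rate the gap halves every 70/4.1 ≈ 17.07 years.
A 4 times gap closes after 2 halvings: 2 × 17.07 ≈ 34 years.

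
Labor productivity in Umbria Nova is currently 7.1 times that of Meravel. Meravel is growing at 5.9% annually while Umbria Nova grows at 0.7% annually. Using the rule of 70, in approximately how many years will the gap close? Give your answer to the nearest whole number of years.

What matters is the difference: 5.2 pp.
Rule of 70 on the gap: the ratio halves every 70/5.2 ≈ 13.46 years.
A 7.1 times gap takes log₂(7.1) ≈ 2.83 halvings to close: 2.83 × 13.46 ≈ 38 years.

38 years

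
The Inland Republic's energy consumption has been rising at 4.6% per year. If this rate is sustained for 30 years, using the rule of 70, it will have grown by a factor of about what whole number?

70/4.6 ≈ 15.22 years per doubling.
30 years fits 2 doublings: 2^2 = 4.

≈ 4 times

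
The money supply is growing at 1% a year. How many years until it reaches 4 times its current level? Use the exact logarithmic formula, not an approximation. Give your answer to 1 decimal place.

139.3 years

t = ln(4) / ln(1 + 0.01) = 1.3863 / 0.009950 ≈ 139.33.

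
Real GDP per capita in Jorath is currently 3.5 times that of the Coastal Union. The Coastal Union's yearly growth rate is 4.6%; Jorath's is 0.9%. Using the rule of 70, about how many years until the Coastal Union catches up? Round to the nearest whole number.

The growth-rate gap is 4.6% − 0.9% = 3.7 percentage points.
So the ratio between them halves every 70/3.7 ≈ 18.92 years.
A 3.5 times gap takes log₂(3.5) ≈ 1.81 halvings to close: 1.81 × 18.92 ≈ 34 years.

around 34 years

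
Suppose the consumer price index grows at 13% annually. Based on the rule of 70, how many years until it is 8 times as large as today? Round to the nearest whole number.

One doubling takes 70/13 = 5.38 years.
8× is 3 doublings, so 3 × 5.38 ≈ 16 years.

16 years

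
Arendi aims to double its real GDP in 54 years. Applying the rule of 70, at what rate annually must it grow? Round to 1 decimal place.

70 / 54 ≈ 1.30, so about 1.3% annually.

around 1.3%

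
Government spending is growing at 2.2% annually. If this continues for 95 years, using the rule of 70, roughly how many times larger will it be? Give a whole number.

70/2.2 ≈ 31.82 years per doubling.
95 years fits 3 doublings: 2^3 = 8.

approximately 8 times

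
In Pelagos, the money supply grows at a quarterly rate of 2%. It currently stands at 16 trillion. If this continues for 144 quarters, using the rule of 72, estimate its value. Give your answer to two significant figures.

≈ 260 trillion

It doubles every 72/2 ≈ 36.00 quarters, so 144 quarters is 4.00 doublings.
2^4.00 ≈ 16.00; 16 × 16.00 ≈ 260 trillion.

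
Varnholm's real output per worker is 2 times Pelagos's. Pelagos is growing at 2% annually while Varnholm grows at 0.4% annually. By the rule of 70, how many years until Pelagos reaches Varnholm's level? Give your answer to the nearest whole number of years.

Pelagos gains on Varnholm at 2% − 0.4% = 1.6 points a year.
At that relative rate the gap halves every 70/1.6 ≈ 43.75 years.
A 2 times gap closes after 1 halving: 1 × 43.75 ≈ 44 years.

approximately 44 years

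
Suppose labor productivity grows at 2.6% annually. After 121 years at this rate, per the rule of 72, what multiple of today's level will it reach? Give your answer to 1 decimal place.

around 20.7 times

Doubling time ≈ 72/2.6 = 27.69 years.
121 years / 27.69 ≈ 4.37 doublings → factor 2^4.37 ≈ 20.7.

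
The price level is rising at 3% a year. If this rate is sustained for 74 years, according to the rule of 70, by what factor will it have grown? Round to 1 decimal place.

approximately 9.0 times

Doubling time ≈ 70/3 = 23.33 years.
74 years / 23.33 ≈ 3.17 doublings → factor 2^3.17 ≈ 9.0.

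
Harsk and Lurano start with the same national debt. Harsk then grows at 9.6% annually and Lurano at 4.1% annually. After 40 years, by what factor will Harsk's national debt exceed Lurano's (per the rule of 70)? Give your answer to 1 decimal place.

Harsk pulls ahead at 5.5 pp per year, so the ratio doubles every 70/5.5 ≈ 12.73 years.
In 40 years that's 3.14 doublings: 2^3.14 ≈ 8.8.

roughly 8.8 times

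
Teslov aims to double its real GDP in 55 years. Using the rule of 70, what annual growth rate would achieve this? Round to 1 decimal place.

≈ 1.3% annually

70 / 55 ≈ 1.27, so about 1.3% annually.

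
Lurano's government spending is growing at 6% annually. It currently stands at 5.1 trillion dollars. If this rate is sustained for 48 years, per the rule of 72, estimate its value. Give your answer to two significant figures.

approximately 82 trillion dollars

Doubling time ≈ 72/6 = 12.00 years.
48 years is 48/12.00 ≈ 4.00 doublings, a factor of 2^4.00 ≈ 16.00.
5.1 × 16.00 ≈ 82 trillion dollars.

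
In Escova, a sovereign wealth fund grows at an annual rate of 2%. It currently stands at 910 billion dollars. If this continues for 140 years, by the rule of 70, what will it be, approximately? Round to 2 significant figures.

Doubling time ≈ 70/2 = 35.00 years.
140 years is 140/35.00 ≈ 4.00 doublings, a factor of 2^4.00 ≈ 16.00.
910 × 16.00 ≈ 15000 billion dollars.

about 15000 billion dollars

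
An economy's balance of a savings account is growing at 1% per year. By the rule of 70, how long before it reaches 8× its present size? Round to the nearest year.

roughly 210 years

At 1% it doubles every 70/1 ≈ 70.00 years.
8 = 2^3, so 3 doublings → 210 years.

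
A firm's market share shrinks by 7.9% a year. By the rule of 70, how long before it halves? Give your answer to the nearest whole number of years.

about 9 years

The rule works in reverse for decay: 70/7.9 ≈ 8.86 years to halve.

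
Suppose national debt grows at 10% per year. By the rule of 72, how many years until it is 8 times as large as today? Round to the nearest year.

At 10% it doubles every 72/10 ≈ 7.20 years.
Getting to 8× needs 3 doublings: 3 × 7.20 ≈ 22 years.

approximately 22 years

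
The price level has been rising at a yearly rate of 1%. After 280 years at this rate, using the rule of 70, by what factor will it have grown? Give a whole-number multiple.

roughly 16 times

Doubling time ≈ 70/1 = 70.00 years.
280/70.00 ≈ 4 doublings, so about 2^4 = 16×.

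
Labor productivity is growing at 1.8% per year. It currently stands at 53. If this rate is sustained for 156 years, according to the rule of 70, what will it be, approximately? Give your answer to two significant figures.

It doubles every 70/1.8 ≈ 38.89 years, so 156 years is 4.01 doublings.
2^4.01 ≈ 16.11; 53 × 16.11 ≈ 850.

roughly 850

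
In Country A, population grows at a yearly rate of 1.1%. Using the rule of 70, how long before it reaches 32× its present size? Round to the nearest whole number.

One doubling takes 70/1.1 = 63.64 years.
32× is 5 doublings, so 5 × 63.64 ≈ 318 years.

roughly 318 years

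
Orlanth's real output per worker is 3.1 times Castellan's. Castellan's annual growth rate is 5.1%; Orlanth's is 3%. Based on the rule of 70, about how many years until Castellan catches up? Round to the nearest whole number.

54 years

Castellan gains on Orlanth at 5.1% − 3% = 2.1 points a year.
At that relative rate the gap halves every 70/2.1 ≈ 33.33 years.
A 3.1 times gap takes log₂(3.1) ≈ 1.63 halvings to close: 1.63 × 33.33 ≈ 54 years.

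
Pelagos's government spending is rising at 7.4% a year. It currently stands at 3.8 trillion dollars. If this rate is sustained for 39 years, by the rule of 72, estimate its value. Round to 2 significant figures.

≈ 61 trillion dollars

It doubles every 72/7.4 ≈ 9.73 years, so 39 years is 4.01 doublings.
2^4.01 ≈ 16.11; 3.8 × 16.11 ≈ 61 trillion dollars.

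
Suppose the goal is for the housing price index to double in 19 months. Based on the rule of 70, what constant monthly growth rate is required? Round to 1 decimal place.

≈ 3.7% per month

70 / 19 ≈ 3.68, so about 3.7% per month.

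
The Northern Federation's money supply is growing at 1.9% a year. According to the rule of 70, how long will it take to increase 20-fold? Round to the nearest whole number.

At 1.9% it doubles every 70/1.9 ≈ 36.84 years.
20× is log₂ 20 ≈ 4.32 doublings, so ≈ 4.32 × 36.84 = 159 years.

approximately 159 years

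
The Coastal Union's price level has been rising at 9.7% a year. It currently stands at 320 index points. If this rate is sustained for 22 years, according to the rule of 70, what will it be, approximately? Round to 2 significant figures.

Doubling time ≈ 70/9.7 = 7.22 years.
22 years is 22/7.22 ≈ 3.05 doublings, a factor of 2^3.05 ≈ 8.28.
320 × 8.28 ≈ 2600 index points.

about 2600 index points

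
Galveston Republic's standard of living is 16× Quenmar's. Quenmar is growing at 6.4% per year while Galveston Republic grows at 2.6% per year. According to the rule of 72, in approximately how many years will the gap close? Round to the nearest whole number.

approximately 76 years

Quenmar gains on Galveston Republic at 6.4% − 2.6% = 3.8 points a year.
At that relative rate the gap halves every 72/3.8 ≈ 18.95 years.
A 16× gap closes after 4 halvings: 4 × 18.95 ≈ 76 years.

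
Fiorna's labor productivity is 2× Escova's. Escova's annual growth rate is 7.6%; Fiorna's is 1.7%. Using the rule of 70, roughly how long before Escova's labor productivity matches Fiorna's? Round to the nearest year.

around 12 years

The growth-rate gap is 7.6% − 1.7% = 5.9 percentage points.
So the ratio between them halves every 70/5.9 ≈ 11.86 years.
A 2× gap closes after 1 halving: 1 × 11.86 ≈ 12 years.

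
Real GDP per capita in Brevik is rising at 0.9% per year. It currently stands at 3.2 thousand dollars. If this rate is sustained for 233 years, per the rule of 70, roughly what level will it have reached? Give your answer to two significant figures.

Doubling time ≈ 70/0.9 = 77.78 years.
233 years is 233/77.78 ≈ 3.00 doublings, a factor of 2^3.00 ≈ 8.00.
3.2 × 8.00 ≈ 26 thousand dollars.

roughly 26 thousand dollars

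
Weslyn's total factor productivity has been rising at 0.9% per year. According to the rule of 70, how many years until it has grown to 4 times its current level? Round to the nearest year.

One doubling takes 70/0.9 = 77.78 years.
4 = 2^2, so 2 doublings → 156 years.

roughly 156 years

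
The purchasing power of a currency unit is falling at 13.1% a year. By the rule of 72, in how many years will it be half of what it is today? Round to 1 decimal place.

roughly 5.5 years

Halving time ≈ 72 / 13.1 = 5.50 → 5.5 years.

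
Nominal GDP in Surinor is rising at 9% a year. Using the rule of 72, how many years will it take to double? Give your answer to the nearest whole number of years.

8 years

At 9%, doubling takes about 72/9 = 8.00 years.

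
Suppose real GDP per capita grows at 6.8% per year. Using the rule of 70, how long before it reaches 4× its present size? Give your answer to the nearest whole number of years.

At 6.8% it doubles every 70/6.8 ≈ 10.29 years.
Getting to 4× needs 2 doublings: 2 × 10.29 ≈ 21 years.

roughly 21 years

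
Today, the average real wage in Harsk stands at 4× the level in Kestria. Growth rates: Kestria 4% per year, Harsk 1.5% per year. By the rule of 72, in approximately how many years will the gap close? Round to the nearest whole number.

What matters is the difference: 2.5 pp.
Rule of 72 on the gap: the ratio halves every 72/2.5 ≈ 28.80 years.
A 4× gap closes after 2 halvings: 2 × 28.80 ≈ 58 years.

about 58 years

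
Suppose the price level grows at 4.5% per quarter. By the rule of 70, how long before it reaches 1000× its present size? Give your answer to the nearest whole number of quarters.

Doubling time ≈ 70/4.5 = 15.56 quarters.
1000× is log₂ 1000 ≈ 9.97 doublings, so ≈ 9.97 × 15.56 = 155 quarters.

approximately 155 quarters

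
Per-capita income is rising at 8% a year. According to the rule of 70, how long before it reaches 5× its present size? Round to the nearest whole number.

One doubling takes 70/8 = 8.75 years.
Reaching 5× takes log₂(5) ≈ 2.32 doublings.
2.32 × 8.75 ≈ 20 years.

20 years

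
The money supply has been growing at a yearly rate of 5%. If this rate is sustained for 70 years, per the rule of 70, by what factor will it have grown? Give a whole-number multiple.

around 32 times

Doubling time ≈ 70/5 = 14.00 years.
70/14.00 ≈ 5 doublings, so about 2^5 = 32×.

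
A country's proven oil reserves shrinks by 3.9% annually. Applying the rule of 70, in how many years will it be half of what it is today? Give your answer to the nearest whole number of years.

The rule works in reverse for decay: 70/3.9 ≈ 17.95 years to halve.

roughly 18 years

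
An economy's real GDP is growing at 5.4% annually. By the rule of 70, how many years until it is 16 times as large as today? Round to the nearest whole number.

At 5.4% it doubles every 70/5.4 ≈ 12.96 years.
16 = 2^4, so 4 doublings → 52 years.

52 years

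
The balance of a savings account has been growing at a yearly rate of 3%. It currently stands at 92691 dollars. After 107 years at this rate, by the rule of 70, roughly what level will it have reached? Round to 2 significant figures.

Doubling time ≈ 70/3 = 23.33 years.
107 years is 107/23.33 ≈ 4.59 doublings, a factor of 2^4.59 ≈ 24.08.
92691 × 24.08 ≈ 2200000 dollars.

approximately 2200000 dollars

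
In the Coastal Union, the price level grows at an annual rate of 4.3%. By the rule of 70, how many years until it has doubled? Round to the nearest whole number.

≈ 16 years

At 4.3%, doubling takes about 70/4.3 = 16.28 years.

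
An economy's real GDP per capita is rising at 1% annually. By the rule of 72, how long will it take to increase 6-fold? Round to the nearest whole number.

Doubling time ≈ 72/1 = 72.00 years.
6× is log₂ 6 ≈ 2.58 doublings, so ≈ 2.58 × 72.00 = 186 years.

about 186 years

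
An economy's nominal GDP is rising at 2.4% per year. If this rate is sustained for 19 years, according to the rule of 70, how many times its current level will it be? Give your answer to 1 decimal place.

about 1.6 times

Doubles every ≈ 29.17 years (70/2.4).
19 years is 0.65 doublings; 2^0.65 ≈ 1.6×.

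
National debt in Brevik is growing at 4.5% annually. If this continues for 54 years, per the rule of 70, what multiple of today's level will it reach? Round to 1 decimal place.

roughly 11.1 times

Doubling time ≈ 70/4.5 = 15.56 years.
54 years / 15.56 ≈ 3.47 doublings → factor 2^3.47 ≈ 11.1.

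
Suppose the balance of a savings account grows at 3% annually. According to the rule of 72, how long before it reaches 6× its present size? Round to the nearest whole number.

approximately 62 years

One doubling takes 72/3 = 24.00 years.
6× is log₂ 6 ≈ 2.58 doublings, so ≈ 2.58 × 24.00 = 62 years.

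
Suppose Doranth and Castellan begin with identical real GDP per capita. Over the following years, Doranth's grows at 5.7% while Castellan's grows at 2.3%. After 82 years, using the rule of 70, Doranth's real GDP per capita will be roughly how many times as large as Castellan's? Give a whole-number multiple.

Doranth pulls ahead at 3.4 pp per year, so the ratio doubles every 70/3.4 ≈ 20.59 years.
In 82 years that's 3.98 doublings: 2^3.98 ≈ 16.

around 16 times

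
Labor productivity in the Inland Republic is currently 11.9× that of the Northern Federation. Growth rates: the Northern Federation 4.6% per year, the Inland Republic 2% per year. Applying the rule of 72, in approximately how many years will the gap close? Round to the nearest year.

about 99 years

The growth-rate gap is 4.6% − 2% = 2.6 percentage points.
So the ratio between them halves every 72/2.6 ≈ 27.69 years.
An 11.9× gap takes log₂(11.9) ≈ 3.57 halvings to close: 3.57 × 27.69 ≈ 99 years.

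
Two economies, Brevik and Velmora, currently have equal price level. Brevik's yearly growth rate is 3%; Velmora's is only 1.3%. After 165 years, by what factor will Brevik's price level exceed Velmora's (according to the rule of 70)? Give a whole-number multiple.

Brevik pulls ahead at 1.7 pp per year, so the ratio doubles every 70/1.7 ≈ 41.18 years.
In 165 years that's 4.01 doublings: 2^4.01 ≈ 16.

≈ 16 times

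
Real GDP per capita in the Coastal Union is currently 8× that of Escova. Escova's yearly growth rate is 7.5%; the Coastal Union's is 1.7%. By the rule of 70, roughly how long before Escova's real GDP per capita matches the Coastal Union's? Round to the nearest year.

roughly 36 years

Escova gains on the Coastal Union at 7.5% − 1.7% = 5.8 points a year.
At that relative rate the gap halves every 70/5.8 ≈ 12.07 years.
An 8× gap closes after 3 halvings: 3 × 12.07 ≈ 36 years.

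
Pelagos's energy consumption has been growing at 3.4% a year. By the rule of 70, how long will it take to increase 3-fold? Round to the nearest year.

One doubling takes 70/3.4 = 20.59 years.
Reaching 3× takes log₂(3) ≈ 1.58 doublings.
1.58 × 20.59 ≈ 33 years.

33 years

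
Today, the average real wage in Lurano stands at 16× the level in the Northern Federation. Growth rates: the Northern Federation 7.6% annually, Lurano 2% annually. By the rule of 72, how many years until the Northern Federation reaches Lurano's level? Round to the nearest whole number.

roughly 51 years

What matters is the difference: 5.6 pp.
Rule of 72 on the gap: the ratio halves every 72/5.6 ≈ 12.86 years.
A 16× gap closes after 4 halvings: 4 × 12.86 ≈ 51 years.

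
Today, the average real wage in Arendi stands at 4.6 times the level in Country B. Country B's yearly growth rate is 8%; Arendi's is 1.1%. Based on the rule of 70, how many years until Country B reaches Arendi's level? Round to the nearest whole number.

roughly 22 years

Country B gains on Arendi at 8% − 1.1% = 6.9 points a year.
At that relative rate the gap halves every 70/6.9 ≈ 10.14 years.
A 4.6 times gap takes log₂(4.6) ≈ 2.20 halvings to close: 2.20 × 10.14 ≈ 22 years.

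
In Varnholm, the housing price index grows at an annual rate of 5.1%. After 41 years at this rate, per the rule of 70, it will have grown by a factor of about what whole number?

At 5.1% one doubling takes ≈ 13.73 years; 41 years is 3 of them, so ×8.

roughly 8 times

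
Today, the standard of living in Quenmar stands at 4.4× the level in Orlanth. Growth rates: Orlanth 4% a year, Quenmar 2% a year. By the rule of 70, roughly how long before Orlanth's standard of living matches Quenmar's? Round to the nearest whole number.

The growth-rate gap is 4% − 2% = 2 percentage points.
So the ratio between them halves every 70/2 ≈ 35.00 years.
A 4.4× gap takes log₂(4.4) ≈ 2.14 halvings to close: 2.14 × 35.00 ≈ 75 years.

≈ 75 years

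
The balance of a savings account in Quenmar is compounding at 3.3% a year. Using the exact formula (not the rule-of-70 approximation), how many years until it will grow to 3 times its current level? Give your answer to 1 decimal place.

t = ln(3) / ln(1 + 0.033) = 1.0986 / 0.032467 ≈ 33.84.

33.8 years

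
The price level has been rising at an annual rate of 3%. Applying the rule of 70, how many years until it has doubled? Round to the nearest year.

Doubling time ≈ 70 / 3 = 23.33 years.

≈ 23 years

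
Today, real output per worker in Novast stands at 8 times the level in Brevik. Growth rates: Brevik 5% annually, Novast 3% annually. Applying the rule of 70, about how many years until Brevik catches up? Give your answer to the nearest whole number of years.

about 105 years

The growth-rate gap is 5% − 3% = 2 percentage points.
So the ratio between them halves every 70/2 ≈ 35.00 years.
An 8 times gap closes after 3 halvings: 3 × 35.00 ≈ 105 years.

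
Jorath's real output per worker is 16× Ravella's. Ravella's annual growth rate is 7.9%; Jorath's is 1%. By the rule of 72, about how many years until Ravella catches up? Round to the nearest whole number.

What matters is the difference: 6.9 pp.
Rule of 72 on the gap: the ratio halves every 72/6.9 ≈ 10.43 years.
A 16× gap closes after 4 halvings: 4 × 10.43 ≈ 42 years.

≈ 42 years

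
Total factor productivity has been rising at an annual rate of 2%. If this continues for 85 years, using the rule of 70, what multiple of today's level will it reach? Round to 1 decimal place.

Doubling time ≈ 70/2 = 35.00 years.
85 years / 35.00 ≈ 2.43 doublings → factor 2^2.43 ≈ 5.4.

5.4 times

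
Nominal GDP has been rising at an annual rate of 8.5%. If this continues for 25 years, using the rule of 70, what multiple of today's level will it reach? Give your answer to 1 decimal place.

roughly 8.2 times

Doubling time ≈ 70/8.5 = 8.24 years.
25 years / 8.24 ≈ 3.03 doublings → factor 2^3.03 ≈ 8.2.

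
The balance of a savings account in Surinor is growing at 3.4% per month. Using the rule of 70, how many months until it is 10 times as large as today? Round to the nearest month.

Doubling time ≈ 70/3.4 = 20.59 months.
10× is log₂ 10 ≈ 3.32 doublings, so ≈ 3.32 × 20.59 = 68 months.

approximately 68 months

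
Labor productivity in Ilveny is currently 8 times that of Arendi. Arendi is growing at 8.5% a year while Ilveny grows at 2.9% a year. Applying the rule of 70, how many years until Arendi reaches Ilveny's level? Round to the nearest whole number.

Arendi gains on Ilveny at 8.5% − 2.9% = 5.6 points a year.
At that relative rate the gap halves every 70/5.6 ≈ 12.50 years.
An 8 times gap closes after 3 halvings: 3 × 12.50 ≈ 38 years.

38 years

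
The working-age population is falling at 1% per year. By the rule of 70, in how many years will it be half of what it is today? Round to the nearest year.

Falling at 1%, it halves about every 70/1 = 70.00 years.

≈ 70 years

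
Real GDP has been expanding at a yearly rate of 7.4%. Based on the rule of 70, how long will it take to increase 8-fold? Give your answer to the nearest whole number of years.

around 28 years

Doubling time ≈ 70/7.4 = 9.46 years.
8× is 3 doublings, so 3 × 9.46 ≈ 28 years.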